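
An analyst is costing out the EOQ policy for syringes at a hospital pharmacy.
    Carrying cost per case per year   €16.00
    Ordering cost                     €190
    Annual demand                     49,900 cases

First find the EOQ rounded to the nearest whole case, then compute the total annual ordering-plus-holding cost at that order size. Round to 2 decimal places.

EOQ = √(2DS/H) = √(2 × 49,900 × 190 / 16)
    = √(1,185,125.00) ≈ 1,088.63 → Q = 1,089 cases
Orders/yr = 49,900/1,089 = 45.822; ordering cost = 45.822 × €190 = €8,706.15
Average inventory = 1,089/2 = 544.5; holding cost = 544.5 × €16 = €8,712.00
Total = €8,706.15 + €8,712.00 = €17,418.15

€17,418.15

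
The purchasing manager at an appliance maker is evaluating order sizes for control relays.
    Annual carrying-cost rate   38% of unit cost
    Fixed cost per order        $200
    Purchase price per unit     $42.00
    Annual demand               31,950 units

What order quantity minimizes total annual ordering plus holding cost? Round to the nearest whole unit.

Carrying cost H = $42 × 38% = $15.9600/unit/yr
EOQ = √(2DS/H) = √(2 × 31,950 × 200 / 15.96)
    = √(800,751.88) ≈ 894.85

895 units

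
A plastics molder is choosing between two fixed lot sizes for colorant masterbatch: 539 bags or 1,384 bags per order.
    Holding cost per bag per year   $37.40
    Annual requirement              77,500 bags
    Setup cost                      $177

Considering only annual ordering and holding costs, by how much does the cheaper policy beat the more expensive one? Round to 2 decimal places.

TC(Q) = (D/Q)S + (Q/2)H
TC(539) = (77,500/539)×177 + (539/2)×37.4 = $35,529.21
TC(1,384) = (77,500/1,384)×177 + (1,384/2)×37.4 = $35,792.29
|ΔTC| = |$35,529.21 − $35,792.29| = $263.08

$263.08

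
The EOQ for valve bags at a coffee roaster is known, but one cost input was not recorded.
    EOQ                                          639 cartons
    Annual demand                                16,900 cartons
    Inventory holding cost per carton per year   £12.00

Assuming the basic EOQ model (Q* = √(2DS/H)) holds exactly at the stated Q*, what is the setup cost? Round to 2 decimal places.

From Q* = √(2DS/H) ⇒ Q*² = 2DS/H.
S = Q²H / (2D) = 639² × 12 / (2 × 16,900) = 144.9660

£144.97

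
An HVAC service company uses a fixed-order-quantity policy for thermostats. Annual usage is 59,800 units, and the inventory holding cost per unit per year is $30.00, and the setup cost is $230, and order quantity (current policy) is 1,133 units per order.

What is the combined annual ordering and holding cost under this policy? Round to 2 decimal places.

$29,134.45

Orders/yr = 59,800/1,133 = 52.780; ordering cost = 52.780 × $230 = $12,139.45
Average inventory = 1,133/2 = 566.5; holding cost = 566.5 × $30 = $16,995.00
Total = $12,139.45 + $16,995.00 = $29,134.45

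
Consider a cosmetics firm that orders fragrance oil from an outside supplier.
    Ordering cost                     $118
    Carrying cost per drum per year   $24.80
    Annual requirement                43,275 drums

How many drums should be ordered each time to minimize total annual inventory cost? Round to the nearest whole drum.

EOQ = √(2DS/H) = √(2 × 43,275 × 118 / 24.8)
    = √(411,810.48) ≈ 641.72

642 drums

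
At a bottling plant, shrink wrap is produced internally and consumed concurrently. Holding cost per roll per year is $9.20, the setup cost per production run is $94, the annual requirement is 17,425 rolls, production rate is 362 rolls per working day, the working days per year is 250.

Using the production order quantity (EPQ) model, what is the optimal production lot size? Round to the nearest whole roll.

Daily demand d = 17,425/250 = 69.700; p = 362; 1 − d/p = 0.80746
EPQ = √(2DS / (H(1 − d/p)))
    = √(2 × 17,425 × 94 / (9.2 × 0.80746)) ≈ 664.07

664 rolls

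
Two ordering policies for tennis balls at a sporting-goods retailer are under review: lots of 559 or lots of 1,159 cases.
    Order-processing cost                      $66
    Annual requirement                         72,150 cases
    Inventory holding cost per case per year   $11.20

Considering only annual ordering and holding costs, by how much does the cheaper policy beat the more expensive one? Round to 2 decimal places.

Annual cost at Q: ordering D·S/Q plus holding Q·H/2.
TC(559) = (72,150/559)×66 + (559/2)×11.2 = $11,649.00
TC(1,159) = (72,150/1,159)×66 + (1,159/2)×11.2 = $10,599.03
|ΔTC| = |$11,649.00 − $10,599.03| = $1,049.98

$1,049.98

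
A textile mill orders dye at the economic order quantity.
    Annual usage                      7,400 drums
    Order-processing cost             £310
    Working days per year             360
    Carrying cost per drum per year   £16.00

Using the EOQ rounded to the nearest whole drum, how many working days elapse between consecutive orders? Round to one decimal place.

Q* = √(2·D·S / H) = √(2·7,400·310 / 16) = √286,750.0 ≈ 535.49 → Q = 535 drums
Cycle time = (working days × Q)/D = (360 × 535) / 7,400 = 26.027 days

26.0 days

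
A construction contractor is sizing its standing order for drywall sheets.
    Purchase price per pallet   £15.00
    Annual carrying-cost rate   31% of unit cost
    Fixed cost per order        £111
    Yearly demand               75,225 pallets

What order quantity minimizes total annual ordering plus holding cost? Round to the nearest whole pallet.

1,895 pallets

Holding cost per pallet per year: H = 31% × £15 = £4.6500
Q* = √(2·D·S / H) = √(2·75,225·111 / 4.65) = √3,591,387.1 ≈ 1,895.10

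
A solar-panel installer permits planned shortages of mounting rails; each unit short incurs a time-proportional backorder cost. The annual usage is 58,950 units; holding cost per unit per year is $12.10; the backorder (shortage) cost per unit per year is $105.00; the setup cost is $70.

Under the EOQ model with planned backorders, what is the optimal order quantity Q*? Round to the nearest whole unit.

872 units

Q* = √(2DS/H) · √((H + b)/b)
   = √(2 × 58,950 × 70 / 12.1) · √((12.1 + 105) / 105)
   = 825.873 × 1.0560 ≈ 872.16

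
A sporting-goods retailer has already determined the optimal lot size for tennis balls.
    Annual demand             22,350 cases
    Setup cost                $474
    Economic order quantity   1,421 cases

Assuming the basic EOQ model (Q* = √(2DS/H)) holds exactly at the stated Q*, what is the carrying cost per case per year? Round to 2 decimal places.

Since Q* = (2DS/H)^½, squaring gives Q*²·H = 2DS.
H = 2DS / Q² = 2 × 22,350 × 474 / 1,421² = 10.4930

$10.49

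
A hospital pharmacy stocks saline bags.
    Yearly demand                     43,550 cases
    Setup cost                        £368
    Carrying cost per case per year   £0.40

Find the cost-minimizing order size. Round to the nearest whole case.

2DS/H = 2·43,550·368/0.4 = 80,132,000.00
EOQ = √80,132,000.00 ≈ 8,951.65

8,952 cases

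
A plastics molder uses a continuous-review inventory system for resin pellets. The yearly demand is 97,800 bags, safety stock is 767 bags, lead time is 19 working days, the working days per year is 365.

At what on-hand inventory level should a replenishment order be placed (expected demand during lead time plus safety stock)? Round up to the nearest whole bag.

5,858 bags

Daily demand d = 97,800 / 365 = 267.945 bags/day
Demand during lead time = 267.945 × 19 = 5,090.96
Reorder point = 5,090.96 + 767 = 5,857.96 → round up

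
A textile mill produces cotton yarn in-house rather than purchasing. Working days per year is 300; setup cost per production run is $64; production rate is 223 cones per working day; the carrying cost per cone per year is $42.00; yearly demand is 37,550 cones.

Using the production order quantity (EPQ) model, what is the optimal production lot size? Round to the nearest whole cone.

Daily demand d = 37,550/300 = 125.167; p = 223; 1 − d/p = 0.43871
EPQ = √(2DS / (H(1 − d/p)))
    = √(2 × 37,550 × 64 / (42 × 0.43871)) ≈ 510.73

511 cones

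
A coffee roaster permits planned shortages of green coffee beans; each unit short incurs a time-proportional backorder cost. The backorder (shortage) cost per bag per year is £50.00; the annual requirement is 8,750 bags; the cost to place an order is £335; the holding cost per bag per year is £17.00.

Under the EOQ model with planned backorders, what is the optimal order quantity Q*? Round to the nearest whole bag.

Q* = √(2DS/H) · √((H + b)/b)
   = √(2 × 8,750 × 335 / 17) · √((17 + 50) / 50)
   = 587.242 × 1.1576 ≈ 679.78

680 bags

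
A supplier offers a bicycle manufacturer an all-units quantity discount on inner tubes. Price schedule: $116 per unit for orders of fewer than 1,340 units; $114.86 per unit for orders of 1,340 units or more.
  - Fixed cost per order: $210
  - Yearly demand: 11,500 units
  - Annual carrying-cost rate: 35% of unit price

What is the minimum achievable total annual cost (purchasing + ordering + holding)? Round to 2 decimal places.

H₁ = 35%×$116 = $40.6000;  H₂ = 35%×$114.86 = $40.2010
EOQ₁ = √(2×11,500×210/40.6000) = 344.91  (< 1,340, feasible at tier 1)
EOQ₂ = √(2×11,500×210/40.2010) = 346.62  (< 1,340 → use Q = 1,340 at tier-2 price)
TC(tier 1 (EOQ₁), Q≈344.9) = $1,348,003.50
TC(tier 2, Q≈1,340.0) = $1,349,626.91
Minimum at tier 1 (EOQ₁): $1,348,003.50

$1,348,003.50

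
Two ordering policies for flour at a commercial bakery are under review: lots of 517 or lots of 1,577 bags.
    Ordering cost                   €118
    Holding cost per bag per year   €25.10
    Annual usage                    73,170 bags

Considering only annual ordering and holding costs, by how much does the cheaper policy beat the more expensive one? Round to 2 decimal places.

€2,077.68

For each Q, cost = (D/Q)·S + (Q/2)·H.
TC(517) = (73,170/517)×118 + (517/2)×25.1 = €23,188.66
TC(1,577) = (73,170/1,577)×118 + (1,577/2)×25.1 = €25,266.34
Cheaper: Q = 517.  Difference = €2,077.68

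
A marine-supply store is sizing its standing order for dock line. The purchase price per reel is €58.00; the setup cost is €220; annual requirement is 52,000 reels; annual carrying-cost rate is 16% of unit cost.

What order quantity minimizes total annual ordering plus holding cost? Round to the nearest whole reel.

H = i·C = 0.16 × €58 = €9.2800 per reel-year
EOQ = √(2DS/H) = √(2 × 52,000 × 220 / 9.28)
    = √(2,465,517.24) ≈ 1,570.20

1,570 reels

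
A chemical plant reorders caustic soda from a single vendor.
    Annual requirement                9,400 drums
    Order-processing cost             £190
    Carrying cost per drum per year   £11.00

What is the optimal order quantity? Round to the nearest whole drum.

EOQ = √(2DS/H) = √(2 × 9,400 × 190 / 11)
    = √(324,727.27) ≈ 569.85

570 drums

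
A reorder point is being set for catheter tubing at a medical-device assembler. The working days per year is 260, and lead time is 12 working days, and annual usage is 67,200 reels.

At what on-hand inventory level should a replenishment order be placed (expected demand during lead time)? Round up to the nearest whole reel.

3,102 reels

Daily demand d = 67,200 / 260 = 258.462 reels/day
Demand during lead time = 258.462 × 12 = 3,101.54
Reorder point = 3,101.54 → round up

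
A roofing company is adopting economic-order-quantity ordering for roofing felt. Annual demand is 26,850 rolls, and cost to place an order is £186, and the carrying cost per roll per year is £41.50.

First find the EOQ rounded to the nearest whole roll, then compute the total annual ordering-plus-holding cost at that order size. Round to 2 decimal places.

£20,359.53

Q* = √(2·D·S / H) = √(2·26,850·186 / 41.5) = √240,679.5 ≈ 490.59 → Q = 491 rolls
Ordering: D/Q × S = 26,850/491 × £186 = £10,171.28
Holding:  Q/2 × H = 491/2 × £41.5 = £10,188.25
Total = £10,171.28 + £10,188.25 = £20,359.53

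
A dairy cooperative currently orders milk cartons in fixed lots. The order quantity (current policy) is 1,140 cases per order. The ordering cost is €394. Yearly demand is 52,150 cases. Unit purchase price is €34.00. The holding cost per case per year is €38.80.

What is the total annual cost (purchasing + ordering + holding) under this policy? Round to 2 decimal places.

Ordering: D/Q × S = 52,150/1,140 × €394 = €18,023.77
Holding:  Q/2 × H = 1,140/2 × €38.8 = €22,116.00
Purchase cost = D·C = 52,150 × 34 = €1,773,100.00
Total = €18,023.77 + €22,116.00 + €1,773,100.00 = €1,813,239.77

€1,813,239.77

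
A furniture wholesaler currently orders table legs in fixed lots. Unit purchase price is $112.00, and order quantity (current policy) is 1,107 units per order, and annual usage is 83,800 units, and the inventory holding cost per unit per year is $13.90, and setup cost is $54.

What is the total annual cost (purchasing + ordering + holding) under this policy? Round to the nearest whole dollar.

$9,397,381

Orders/yr = 83,800/1,107 = 75.700; ordering cost = 75.700 × $54 = $4,087.80
Average inventory = 1,107/2 = 553.5; holding cost = 553.5 × $13.9 = $7,693.65
Purchase cost = D·C = 83,800 × 112 = $9,385,600.00
Total = $4,087.80 + $7,693.65 + $9,385,600.00 = $9,397,381.45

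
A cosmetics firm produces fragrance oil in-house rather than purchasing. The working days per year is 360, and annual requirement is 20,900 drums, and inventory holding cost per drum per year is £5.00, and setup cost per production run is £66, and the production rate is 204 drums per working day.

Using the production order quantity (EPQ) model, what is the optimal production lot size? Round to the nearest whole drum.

Daily demand d = 20,900/360 = 58.056; p = 204; 1 − d/p = 0.71541
EPQ = √(2DS / (H(1 − d/p)))
    = √(2 × 20,900 × 66 / (5 × 0.71541)) ≈ 878.21

878 drums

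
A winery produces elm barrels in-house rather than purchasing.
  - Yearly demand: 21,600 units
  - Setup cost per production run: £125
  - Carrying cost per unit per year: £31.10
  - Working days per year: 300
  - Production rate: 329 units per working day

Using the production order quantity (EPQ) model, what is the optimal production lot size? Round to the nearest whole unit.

471 units

Daily demand d = 21,600/300 = 72.000; p = 329; 1 − d/p = 0.78116
EPQ = √(2DS / (H(1 − d/p)))
    = √(2 × 21,600 × 125 / (31.1 × 0.78116)) ≈ 471.46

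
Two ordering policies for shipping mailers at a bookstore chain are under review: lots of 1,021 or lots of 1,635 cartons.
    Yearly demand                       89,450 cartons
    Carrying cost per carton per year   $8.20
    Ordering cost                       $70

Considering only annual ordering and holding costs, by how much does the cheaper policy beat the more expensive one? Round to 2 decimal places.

$214.35

TC(Q) = (D/Q)S + (Q/2)H
TC(1,021) = (89,450/1,021)×70 + (1,021/2)×8.2 = $10,318.81
TC(1,635) = (89,450/1,635)×70 + (1,635/2)×8.2 = $10,533.16
Cheaper: Q = 1,021.  Difference = $214.35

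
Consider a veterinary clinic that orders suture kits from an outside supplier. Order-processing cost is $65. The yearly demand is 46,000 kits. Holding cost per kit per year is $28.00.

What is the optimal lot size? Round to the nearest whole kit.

2DS/H = 2·46,000·65/28 = 213,571.43
EOQ = √213,571.43 ≈ 462.14

462 kits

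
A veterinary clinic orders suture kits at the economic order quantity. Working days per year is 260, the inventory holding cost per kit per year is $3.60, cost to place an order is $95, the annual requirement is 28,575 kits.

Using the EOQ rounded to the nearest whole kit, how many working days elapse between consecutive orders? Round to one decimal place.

11.2 days

2DS/H = 2·28,575·95/3.6 = 1,508,125.00
EOQ = √1,508,125.00 ≈ 1,228.06 → Q = 1,228 kits
Days between orders = 260 / (D/Q) = 260 / 23.270 ≈ 11.173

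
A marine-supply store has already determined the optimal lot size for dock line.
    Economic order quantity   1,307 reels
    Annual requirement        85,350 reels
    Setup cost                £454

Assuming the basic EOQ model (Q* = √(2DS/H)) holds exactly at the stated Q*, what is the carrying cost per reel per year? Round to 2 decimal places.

EOQ relation: Q² = 2DS/H, so rearrange for the unknown.
H = 2DS / Q² = 2 × 85,350 × 454 / 1,307² = 45.3668

£45.37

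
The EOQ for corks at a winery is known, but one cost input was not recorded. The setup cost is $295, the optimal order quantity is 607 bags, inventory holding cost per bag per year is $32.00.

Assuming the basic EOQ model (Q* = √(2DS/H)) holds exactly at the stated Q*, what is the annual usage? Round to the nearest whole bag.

EOQ relation: Q² = 2DS/H, so rearrange for the unknown.
D = Q²H / (2S) = 607² × 32 / (2 × 295) = 19,983.67

19,984 bags per year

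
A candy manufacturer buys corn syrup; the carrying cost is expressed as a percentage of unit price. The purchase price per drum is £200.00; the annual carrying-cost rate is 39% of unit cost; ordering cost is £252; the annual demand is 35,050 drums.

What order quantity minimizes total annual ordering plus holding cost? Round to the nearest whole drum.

476 drums

Holding cost per drum per year: H = 39% × £200 = £78.0000
Q* = √(2·D·S / H) = √(2·35,050·252 / 78) = √226,476.9 ≈ 475.90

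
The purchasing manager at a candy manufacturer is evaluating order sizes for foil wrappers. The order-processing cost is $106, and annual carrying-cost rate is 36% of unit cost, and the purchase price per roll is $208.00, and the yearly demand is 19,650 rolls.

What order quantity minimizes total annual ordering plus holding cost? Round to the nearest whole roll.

236 rolls

H = i·C = 0.36 × $208 = $74.8800 per roll-year
Optimal lot size Q* = (2 × 19,650 × $106 / $74.88)^½ ≈ 235.87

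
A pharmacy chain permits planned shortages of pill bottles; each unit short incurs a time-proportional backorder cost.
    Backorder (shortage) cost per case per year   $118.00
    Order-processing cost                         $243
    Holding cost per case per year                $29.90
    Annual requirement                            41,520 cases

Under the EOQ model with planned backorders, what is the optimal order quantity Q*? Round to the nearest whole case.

920 cases

Q* = √(2DS/H) · √((H + b)/b)
   = √(2 × 41,520 × 243 / 29.9) · √((29.9 + 118) / 118)
   = 821.507 × 1.1195 ≈ 919.72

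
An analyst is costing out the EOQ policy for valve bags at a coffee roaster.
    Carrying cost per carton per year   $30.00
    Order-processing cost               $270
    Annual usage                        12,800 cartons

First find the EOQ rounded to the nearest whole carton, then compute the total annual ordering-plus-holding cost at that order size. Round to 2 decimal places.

Optimal lot size Q* = (2 × 12,800 × $270 / $30)^½ ≈ 480.00 → Q = 480 cartons
Orders/yr = 12,800/480 = 26.667; ordering cost = 26.667 × $270 = $7,200.00
Average inventory = 480/2 = 240; holding cost = 240 × $30 = $7,200.00
Total = $7,200.00 + $7,200.00 = $14,400.00

$14,400.00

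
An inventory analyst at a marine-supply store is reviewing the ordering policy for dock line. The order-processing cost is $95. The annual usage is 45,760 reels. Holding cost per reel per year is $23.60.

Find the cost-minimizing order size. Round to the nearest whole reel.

607 reels

2DS/H = 2·45,760·95/23.6 = 368,406.78
EOQ = √368,406.78 ≈ 606.97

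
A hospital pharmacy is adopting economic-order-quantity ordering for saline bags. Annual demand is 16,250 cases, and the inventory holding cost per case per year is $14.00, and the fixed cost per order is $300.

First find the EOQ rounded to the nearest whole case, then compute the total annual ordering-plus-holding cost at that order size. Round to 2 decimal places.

2DS/H = 2·16,250·300/14 = 696,428.57
EOQ = √696,428.57 ≈ 834.52 → Q = 835 cases
Ordering: D/Q × S = 16,250/835 × $300 = $5,838.32
Holding:  Q/2 × H = 835/2 × $14 = $5,845.00
Total = $5,838.32 + $5,845.00 = $11,683.32

$11,683.32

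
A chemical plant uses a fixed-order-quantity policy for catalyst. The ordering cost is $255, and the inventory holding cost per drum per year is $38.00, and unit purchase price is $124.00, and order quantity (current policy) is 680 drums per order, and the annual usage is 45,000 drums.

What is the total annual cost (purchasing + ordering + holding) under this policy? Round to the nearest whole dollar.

Annual ordering cost = (D/Q)·S = (45,000/680) × 255 = $16,875.00
Annual holding cost  = (Q/2)·H = (680/2) × 38 = $12,920.00
Purchase cost = D·C = 45,000 × 124 = $5,580,000.00
Total = $16,875.00 + $12,920.00 + $5,580,000.00 = $5,609,795.00

$5,609,795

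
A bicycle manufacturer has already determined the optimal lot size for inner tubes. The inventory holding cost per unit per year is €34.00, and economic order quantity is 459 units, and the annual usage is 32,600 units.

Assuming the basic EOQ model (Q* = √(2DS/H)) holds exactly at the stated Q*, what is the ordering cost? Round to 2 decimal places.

EOQ relation: Q² = 2DS/H, so rearrange for the unknown.
S = Q²H / (2D) = 459² × 34 / (2 × 32,600) = 109.8643

€109.86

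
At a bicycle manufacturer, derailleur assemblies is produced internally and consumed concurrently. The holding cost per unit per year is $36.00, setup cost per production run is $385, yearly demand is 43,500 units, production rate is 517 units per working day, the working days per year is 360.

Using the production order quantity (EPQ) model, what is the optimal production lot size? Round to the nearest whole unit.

1,102 units

d = 43,500/360 = 120.8333 units/day;  effective holding cost H(1 − d/p) = 36·(1 − 120.8333/517) = 27.58607
Q* = √(2DS / H_eff) = √(2·43,500·385 / 27.58607) ≈ 1,101.91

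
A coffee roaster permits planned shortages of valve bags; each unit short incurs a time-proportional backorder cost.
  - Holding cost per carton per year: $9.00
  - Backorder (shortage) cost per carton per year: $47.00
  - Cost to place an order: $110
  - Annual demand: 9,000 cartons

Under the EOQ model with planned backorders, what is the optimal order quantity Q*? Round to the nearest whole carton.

512 cartons

Basic EOQ = √(2·9,000·110/9) = 469.042
Backorder adjustment √((H+b)/b) = √((9+47)/47) = 1.0916
Q* = 469.042 × 1.0916 ≈ 511.98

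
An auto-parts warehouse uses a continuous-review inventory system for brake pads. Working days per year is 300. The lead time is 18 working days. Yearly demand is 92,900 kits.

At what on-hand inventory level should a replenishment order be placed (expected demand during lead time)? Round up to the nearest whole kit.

Daily demand d = 92,900 / 300 = 309.667 kits/day
Demand during lead time = 309.667 × 18 = 5,574.00
Reorder point = 5,574.00 → round up

5,574 kits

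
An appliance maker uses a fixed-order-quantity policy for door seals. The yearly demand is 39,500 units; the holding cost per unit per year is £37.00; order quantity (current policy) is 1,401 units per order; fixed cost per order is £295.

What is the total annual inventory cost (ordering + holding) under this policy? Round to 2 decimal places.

Annual ordering cost = (D/Q)·S = (39,500/1,401) × 295 = £8,317.27
Annual holding cost  = (Q/2)·H = (1,401/2) × 37 = £25,918.50
Total = £8,317.27 + £25,918.50 = £34,235.77

£34,235.77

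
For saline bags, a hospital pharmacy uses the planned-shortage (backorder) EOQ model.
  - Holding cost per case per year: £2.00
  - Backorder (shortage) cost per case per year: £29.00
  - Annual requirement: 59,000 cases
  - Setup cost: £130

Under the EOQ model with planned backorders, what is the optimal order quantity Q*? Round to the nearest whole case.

2,863 cases

Q* = √(2DS/H) · √((H + b)/b)
   = √(2 × 59,000 × 130 / 2) · √((2 + 29) / 29)
   = 2,769.476 × 1.0339 ≈ 2,863.38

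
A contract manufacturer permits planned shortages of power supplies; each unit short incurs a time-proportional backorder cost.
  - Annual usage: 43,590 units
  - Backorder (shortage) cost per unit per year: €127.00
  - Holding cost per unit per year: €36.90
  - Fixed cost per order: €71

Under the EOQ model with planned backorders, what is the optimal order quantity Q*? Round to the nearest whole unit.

Q* = √(2DS/H) · √((H + b)/b)
   = √(2 × 43,590 × 71 / 36.9) · √((36.9 + 127) / 127)
   = 409.566 × 1.1360 ≈ 465.28

465 units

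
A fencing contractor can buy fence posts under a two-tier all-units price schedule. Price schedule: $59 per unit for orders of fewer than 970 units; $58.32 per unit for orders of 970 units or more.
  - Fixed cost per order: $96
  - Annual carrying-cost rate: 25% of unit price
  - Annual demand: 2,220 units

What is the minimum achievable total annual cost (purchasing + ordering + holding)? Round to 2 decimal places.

$133,487.40

H₁ = 25%×$59 = $14.7500;  H₂ = 25%×$58.32 = $14.5800
EOQ₁ = √(2×2,220×96/14.7500) = 169.99  (< 970, feasible at tier 1)
EOQ₂ = √(2×2,220×96/14.5800) = 170.98  (< 970 → use Q = 970 at tier-2 price)
TC(tier 1 (EOQ₁), Q≈170.0) = $133,487.40
TC(tier 2, Q≈970.0) = $136,761.41
Minimum at tier 1 (EOQ₁): $133,487.40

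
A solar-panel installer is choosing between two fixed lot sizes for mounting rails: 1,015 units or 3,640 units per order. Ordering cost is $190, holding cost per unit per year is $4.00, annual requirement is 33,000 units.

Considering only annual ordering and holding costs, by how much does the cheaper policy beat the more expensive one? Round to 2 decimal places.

$795.19

For each Q, cost = (D/Q)·S + (Q/2)·H.
TC(1,015) = (33,000/1,015)×190 + (1,015/2)×4 = $8,207.34
TC(3,640) = (33,000/3,640)×190 + (3,640/2)×4 = $9,002.53
|ΔTC| = |$8,207.34 − $9,002.53| = $795.19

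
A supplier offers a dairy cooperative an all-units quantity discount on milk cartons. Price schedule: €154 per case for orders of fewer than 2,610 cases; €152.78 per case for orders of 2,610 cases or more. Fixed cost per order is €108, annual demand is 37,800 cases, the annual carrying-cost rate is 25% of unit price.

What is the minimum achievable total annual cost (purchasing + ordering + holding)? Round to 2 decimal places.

H₁ = 25%×€154 = €38.5000;  H₂ = 25%×€152.78 = €38.1950
EOQ₁ = √(2×37,800×108/38.5000) = 460.51  (< 2,610, feasible at tier 1)
EOQ₂ = √(2×37,800×108/38.1950) = 462.35  (< 2,610 → use Q = 2,610 at tier-2 price)
TC(tier 1 (EOQ₁), Q≈460.5) = €5,838,929.77
TC(tier 2, Q≈2,610.0) = €5,826,492.61
Minimum at tier 2: €5,826,492.61

€5,826,492.61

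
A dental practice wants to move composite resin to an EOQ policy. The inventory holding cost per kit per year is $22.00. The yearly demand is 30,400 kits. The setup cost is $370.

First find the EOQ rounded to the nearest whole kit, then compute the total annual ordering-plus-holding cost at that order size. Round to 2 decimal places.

EOQ = √(2DS/H) = √(2 × 30,400 × 370 / 22)
    = √(1,022,545.45) ≈ 1,011.21 → Q = 1,011 kits
Annual ordering cost = (D/Q)·S = (30,400/1,011) × 370 = $11,125.62
Annual holding cost  = (Q/2)·H = (1,011/2) × 22 = $11,121.00
Total = $11,125.62 + $11,121.00 = $22,246.62

$22,246.62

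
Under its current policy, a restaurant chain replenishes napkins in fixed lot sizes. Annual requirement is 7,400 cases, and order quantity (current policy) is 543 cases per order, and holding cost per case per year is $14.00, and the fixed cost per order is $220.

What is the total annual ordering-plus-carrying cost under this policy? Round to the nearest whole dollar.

Ordering: D/Q × S = 7,400/543 × $220 = $2,998.16
Holding:  Q/2 × H = 543/2 × $14 = $3,801.00
Total = $2,998.16 + $3,801.00 = $6,799.16

$6,799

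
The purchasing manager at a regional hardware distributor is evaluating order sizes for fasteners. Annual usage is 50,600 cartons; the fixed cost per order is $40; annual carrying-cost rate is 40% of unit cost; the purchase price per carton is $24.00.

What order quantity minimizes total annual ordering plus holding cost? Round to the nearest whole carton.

649 cartons

Carrying cost H = $24 × 40% = $9.6000/carton/yr
EOQ = √(2DS/H) = √(2 × 50,600 × 40 / 9.6)
    = √(421,666.67) ≈ 649.36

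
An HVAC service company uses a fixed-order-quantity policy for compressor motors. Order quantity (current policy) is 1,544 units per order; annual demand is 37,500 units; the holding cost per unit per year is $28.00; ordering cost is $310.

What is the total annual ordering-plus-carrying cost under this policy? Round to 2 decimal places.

$29,145.15

Annual ordering cost = (D/Q)·S = (37,500/1,544) × 310 = $7,529.15
Annual holding cost  = (Q/2)·H = (1,544/2) × 28 = $21,616.00
Total = $7,529.15 + $21,616.00 = $29,145.15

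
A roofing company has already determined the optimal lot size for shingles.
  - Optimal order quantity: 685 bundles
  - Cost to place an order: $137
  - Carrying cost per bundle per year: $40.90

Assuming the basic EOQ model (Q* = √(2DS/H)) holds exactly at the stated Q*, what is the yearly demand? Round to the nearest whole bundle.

Since Q* = (2DS/H)^½, squaring gives Q*²·H = 2DS.
D = Q²H / (2S) = 685² × 40.9 / (2 × 137) = 70,041.25

70,041 bundles per year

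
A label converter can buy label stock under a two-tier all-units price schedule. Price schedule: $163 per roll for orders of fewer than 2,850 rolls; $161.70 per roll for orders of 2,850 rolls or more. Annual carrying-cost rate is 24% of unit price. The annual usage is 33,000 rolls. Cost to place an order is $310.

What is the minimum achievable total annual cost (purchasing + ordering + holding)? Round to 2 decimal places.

$5,394,990.87

H₁ = 24%×$163 = $39.1200;  H₂ = 24%×$161.70 = $38.8080
EOQ₁ = √(2×33,000×310/39.1200) = 723.19  (< 2,850, feasible at tier 1)
EOQ₂ = √(2×33,000×310/38.8080) = 726.09  (< 2,850 → use Q = 2,850 at tier-2 price)
TC(tier 1 (EOQ₁), Q≈723.2) = $5,407,291.26
TC(tier 2, Q≈2,850.0) = $5,394,990.87
Minimum at tier 2: $5,394,990.87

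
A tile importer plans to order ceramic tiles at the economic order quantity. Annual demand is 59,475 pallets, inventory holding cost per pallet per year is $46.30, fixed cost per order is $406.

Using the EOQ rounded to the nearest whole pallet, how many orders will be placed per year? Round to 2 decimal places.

58.25 orders per year

Q* = √(2·D·S / H) = √(2·59,475·406 / 46.3) = √1,043,060.5 ≈ 1,021.30 → Q = 1,021
Orders per year = D/Q = 59,475 / 1,021 = 58.252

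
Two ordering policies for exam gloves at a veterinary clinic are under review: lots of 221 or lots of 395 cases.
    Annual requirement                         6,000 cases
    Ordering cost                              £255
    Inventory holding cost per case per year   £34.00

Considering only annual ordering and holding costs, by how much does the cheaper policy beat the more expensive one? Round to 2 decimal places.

£91.66

TC(Q) = (D/Q)S + (Q/2)H
TC(221) = (6,000/221)×255 + (221/2)×34 = £10,680.08
TC(395) = (6,000/395)×255 + (395/2)×34 = £10,588.42
Cheaper: Q = 395.  Difference = £91.66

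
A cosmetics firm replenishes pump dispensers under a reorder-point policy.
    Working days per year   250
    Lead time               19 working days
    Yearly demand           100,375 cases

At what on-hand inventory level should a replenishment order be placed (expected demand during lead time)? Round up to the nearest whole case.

Daily demand d = 100,375 / 250 = 401.500 cases/day
Demand during lead time = 401.500 × 19 = 7,628.50
Reorder point = 7,628.50 → round up

7,629 cases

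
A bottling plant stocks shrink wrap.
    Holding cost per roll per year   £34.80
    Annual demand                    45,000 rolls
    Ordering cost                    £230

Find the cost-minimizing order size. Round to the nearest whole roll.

771 rolls

EOQ = √(2DS/H) = √(2 × 45,000 × 230 / 34.8)
    = √(594,827.59) ≈ 771.25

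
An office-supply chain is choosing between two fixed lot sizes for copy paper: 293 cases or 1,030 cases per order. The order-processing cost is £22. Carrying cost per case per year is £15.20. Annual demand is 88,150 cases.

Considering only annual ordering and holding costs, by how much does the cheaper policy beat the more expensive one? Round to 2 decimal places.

Annual cost at Q: ordering D·S/Q plus holding Q·H/2.
TC(293) = (88,150/293)×22 + (293/2)×15.2 = £8,845.57
TC(1,030) = (88,150/1,030)×22 + (1,030/2)×15.2 = £9,710.82
Lots of 293 are cheaper by £865.24.

£865.24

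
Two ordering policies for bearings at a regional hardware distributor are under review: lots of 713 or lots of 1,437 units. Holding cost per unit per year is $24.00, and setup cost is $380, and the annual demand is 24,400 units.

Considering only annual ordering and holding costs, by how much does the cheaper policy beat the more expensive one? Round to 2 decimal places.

$2,136.12

TC(Q) = (D/Q)S + (Q/2)H
TC(713) = (24,400/713)×380 + (713/2)×24 = $21,560.21
TC(1,437) = (24,400/1,437)×380 + (1,437/2)×24 = $23,696.33
|ΔTC| = |$21,560.21 − $23,696.33| = $2,136.12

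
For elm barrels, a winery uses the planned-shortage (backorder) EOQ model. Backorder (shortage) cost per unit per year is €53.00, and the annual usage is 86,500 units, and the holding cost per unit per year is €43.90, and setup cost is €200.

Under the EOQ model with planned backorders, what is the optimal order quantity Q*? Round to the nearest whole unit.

Basic EOQ = √(2·86,500·200/43.9) = 887.781
Backorder adjustment √((H+b)/b) = √((43.9+53)/53) = 1.3521
Q* = 887.781 × 1.3521 ≈ 1,200.41

1,200 units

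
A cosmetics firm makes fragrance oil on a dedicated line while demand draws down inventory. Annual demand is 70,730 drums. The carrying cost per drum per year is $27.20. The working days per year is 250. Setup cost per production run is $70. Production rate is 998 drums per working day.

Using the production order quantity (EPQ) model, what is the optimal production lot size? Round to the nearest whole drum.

713 drums

d = 70,730/250 = 282.9200 drums/day;  effective holding cost H(1 − d/p) = 27.2·(1 − 282.9200/998) = 19.48915
Q* = √(2DS / H_eff) = √(2·70,730·70 / 19.48915) ≈ 712.80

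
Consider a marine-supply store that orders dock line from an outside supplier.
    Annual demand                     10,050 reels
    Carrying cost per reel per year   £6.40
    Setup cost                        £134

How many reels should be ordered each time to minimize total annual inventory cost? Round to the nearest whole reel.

Optimal lot size Q* = (2 × 10,050 × £134 / £6.4)^½ ≈ 648.72

649 reels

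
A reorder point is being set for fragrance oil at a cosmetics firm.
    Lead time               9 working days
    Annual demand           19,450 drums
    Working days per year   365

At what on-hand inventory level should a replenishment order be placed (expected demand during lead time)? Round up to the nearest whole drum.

480 drums

Daily demand d = 19,450 / 365 = 53.288 drums/day
Demand during lead time = 53.288 × 9 = 479.59
Reorder point = 479.59 → round up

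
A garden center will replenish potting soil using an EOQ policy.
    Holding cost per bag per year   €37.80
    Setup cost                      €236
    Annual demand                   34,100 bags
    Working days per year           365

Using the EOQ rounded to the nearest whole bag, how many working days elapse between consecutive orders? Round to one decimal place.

7.0 days

EOQ = √(2DS/H) = √(2 × 34,100 × 236 / 37.8)
    = √(425,798.94) ≈ 652.53 → Q = 653 bags
Days between orders = 365 / (D/Q) = 365 / 52.221 ≈ 6.990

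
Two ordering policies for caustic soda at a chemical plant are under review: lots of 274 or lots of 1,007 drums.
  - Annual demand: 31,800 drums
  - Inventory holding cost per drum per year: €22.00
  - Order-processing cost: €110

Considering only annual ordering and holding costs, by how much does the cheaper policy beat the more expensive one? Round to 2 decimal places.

€1,229.74

TC(Q) = (D/Q)S + (Q/2)H
TC(274) = (31,800/274)×110 + (274/2)×22 = €15,780.42
TC(1,007) = (31,800/1,007)×110 + (1,007/2)×22 = €14,550.68
Lots of 1,007 are cheaper by €1,229.74.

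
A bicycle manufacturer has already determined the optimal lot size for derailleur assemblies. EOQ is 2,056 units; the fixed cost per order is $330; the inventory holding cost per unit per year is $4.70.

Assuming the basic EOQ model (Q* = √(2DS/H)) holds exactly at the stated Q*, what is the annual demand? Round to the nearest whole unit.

30,102 units per year

From Q* = √(2DS/H) ⇒ Q*² = 2DS/H.
D = Q²H / (2S) = 2,056² × 4.7 / (2 × 330) = 30,102.33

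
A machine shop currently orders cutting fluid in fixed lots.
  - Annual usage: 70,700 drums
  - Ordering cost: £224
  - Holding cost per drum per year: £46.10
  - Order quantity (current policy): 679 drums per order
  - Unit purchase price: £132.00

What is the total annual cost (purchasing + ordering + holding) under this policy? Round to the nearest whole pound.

£9,371,375

Orders/yr = 70,700/679 = 104.124; ordering cost = 104.124 × £224 = £23,323.71
Average inventory = 679/2 = 339.5; holding cost = 339.5 × £46.1 = £15,650.95
Purchase cost = D·C = 70,700 × 132 = £9,332,400.00
Total = £23,323.71 + £15,650.95 + £9,332,400.00 = £9,371,374.66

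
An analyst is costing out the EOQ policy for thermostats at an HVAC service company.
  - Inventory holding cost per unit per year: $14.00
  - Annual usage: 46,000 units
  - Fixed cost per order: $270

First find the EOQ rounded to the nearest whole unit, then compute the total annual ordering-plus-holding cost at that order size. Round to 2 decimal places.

$18,648.32

EOQ = √(2DS/H) = √(2 × 46,000 × 270 / 14)
    = √(1,774,285.71) ≈ 1,332.02 → Q = 1,332 units
Annual ordering cost = (D/Q)·S = (46,000/1,332) × 270 = $9,324.32
Annual holding cost  = (Q/2)·H = (1,332/2) × 14 = $9,324.00
Total = $9,324.32 + $9,324.00 = $18,648.32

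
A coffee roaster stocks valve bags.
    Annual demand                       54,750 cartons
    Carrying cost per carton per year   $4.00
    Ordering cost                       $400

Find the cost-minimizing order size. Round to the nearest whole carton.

3,309 cartons

2DS/H = 2·54,750·400/4 = 10,950,000.00
EOQ = √10,950,000.00 ≈ 3,309.08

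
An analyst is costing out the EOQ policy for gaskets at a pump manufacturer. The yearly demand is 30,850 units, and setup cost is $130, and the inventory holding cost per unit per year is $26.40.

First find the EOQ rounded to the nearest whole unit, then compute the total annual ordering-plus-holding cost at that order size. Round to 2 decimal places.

Q* = √(2·D·S / H) = √(2·30,850·130 / 26.4) = √303,825.8 ≈ 551.20 → Q = 551 units
Annual ordering cost = (D/Q)·S = (30,850/551) × 130 = $7,278.58
Annual holding cost  = (Q/2)·H = (551/2) × 26.4 = $7,273.20
Total = $7,278.58 + $7,273.20 = $14,551.78

$14,551.78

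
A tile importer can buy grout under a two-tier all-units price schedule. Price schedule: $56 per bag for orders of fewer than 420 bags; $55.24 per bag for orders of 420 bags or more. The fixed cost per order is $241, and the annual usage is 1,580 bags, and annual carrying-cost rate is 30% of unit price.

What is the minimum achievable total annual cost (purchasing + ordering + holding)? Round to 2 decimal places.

$91,665.94

H₁ = 30%×$56 = $16.8000;  H₂ = 30%×$55.24 = $16.5720
EOQ₁ = √(2×1,580×241/16.8000) = 212.91  (< 420, feasible at tier 1)
EOQ₂ = √(2×1,580×241/16.5720) = 214.37  (< 420 → use Q = 420 at tier-2 price)
TC(tier 1 (EOQ₁), Q≈212.9) = $92,056.90
TC(tier 2, Q≈420.0) = $91,665.94
Minimum at tier 2: $91,665.94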